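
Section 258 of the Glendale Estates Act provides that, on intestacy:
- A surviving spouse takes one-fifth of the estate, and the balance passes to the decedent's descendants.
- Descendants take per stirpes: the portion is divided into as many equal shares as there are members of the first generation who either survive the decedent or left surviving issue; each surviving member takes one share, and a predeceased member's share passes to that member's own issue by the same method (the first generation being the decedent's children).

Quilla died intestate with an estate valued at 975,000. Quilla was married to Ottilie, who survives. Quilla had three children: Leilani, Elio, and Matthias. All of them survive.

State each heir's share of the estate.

Ottilie: 195,000; Leilani: 260,000; Elio: 260,000; Matthias: 260,000

Ottilie takes one-fifth of 975,000 = 195,000. The remaining 780,000 passes to the descendants.
The descendants' portion (780,000) is divided into 3 shares of 260,000: Leilani, Elio, and Matthias each take 260,000.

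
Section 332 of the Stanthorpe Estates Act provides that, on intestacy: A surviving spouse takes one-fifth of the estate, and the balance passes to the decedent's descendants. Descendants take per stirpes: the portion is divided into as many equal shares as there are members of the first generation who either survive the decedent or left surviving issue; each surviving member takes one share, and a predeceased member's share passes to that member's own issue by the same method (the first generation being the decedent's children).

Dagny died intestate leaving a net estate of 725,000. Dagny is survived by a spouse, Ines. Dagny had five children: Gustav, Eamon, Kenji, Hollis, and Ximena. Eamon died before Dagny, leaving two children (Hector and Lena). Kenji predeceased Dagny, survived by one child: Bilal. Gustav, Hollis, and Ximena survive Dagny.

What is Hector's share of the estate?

Hector receives 58,000.

Ines takes one-fifth of 725,000 = 145,000. The remaining 580,000 passes to the descendants.
The descendants' portion (580,000) is divided into 5 shares of 116,000: Gustav, Hollis, and Ximena each take 116,000; Eamon's 116,000 share passes to Eamon's issue; Kenji's 116,000 share passes to Kenji's issue.
Eamon's share (116,000) is divided into 2 shares of 58,000: Hector and Lena each take 58,000.
Kenji's share (116,000) passes entirely to Bilal.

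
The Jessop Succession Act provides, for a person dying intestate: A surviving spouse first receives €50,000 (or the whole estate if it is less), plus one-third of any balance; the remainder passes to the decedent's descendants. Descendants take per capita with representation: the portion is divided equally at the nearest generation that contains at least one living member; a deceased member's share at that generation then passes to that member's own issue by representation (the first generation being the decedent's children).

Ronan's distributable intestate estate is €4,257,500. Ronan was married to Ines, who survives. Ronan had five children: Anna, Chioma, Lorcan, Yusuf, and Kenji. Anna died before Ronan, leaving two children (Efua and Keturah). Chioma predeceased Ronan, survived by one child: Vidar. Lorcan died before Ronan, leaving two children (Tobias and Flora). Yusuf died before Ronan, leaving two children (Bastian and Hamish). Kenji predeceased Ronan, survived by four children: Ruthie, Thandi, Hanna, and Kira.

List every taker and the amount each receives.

Ines: €1,452,500; Efua: €255,000; Keturah: €255,000; Vidar: €255,000; Tobias: €255,000; Flora: €255,000; Bastian: €255,000; Hamish: €255,000; Ruthie: €255,000; Thandi: €255,000; Hanna: €255,000; Kira: €255,000

Ines first takes €50,000, leaving a balance of €4,207,500. Ines then takes one-third of the balance (€1,402,500), for a total of €1,452,500. The remaining €2,805,000 passes to the descendants.
No child survives, so the initial division is made at the grandchildren's generation.
The descendants' portion (€2,805,000) is divided into 11 shares of €255,000: Efua, Keturah, Vidar, Tobias, Flora, Bastian, Hamish, Ruthie, Thandi, Hanna, and Kira each take €255,000.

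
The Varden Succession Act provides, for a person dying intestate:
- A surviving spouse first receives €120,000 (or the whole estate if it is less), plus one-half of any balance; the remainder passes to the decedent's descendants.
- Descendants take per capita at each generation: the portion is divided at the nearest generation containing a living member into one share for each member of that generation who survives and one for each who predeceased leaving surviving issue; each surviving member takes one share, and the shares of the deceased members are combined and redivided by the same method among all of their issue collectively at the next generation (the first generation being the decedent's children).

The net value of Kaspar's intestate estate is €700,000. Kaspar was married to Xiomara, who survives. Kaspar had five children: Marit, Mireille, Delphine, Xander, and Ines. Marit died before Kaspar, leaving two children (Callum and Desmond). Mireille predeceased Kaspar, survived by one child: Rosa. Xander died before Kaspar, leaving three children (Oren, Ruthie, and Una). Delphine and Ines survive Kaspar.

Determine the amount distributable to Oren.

Oren receives €29,000.

Xiomara first takes €120,000, leaving a balance of €580,000. Xiomara then takes one-half of the balance (€290,000), for a total of €410,000. The remaining €290,000 passes to the descendants.
The descendants' portion (€290,000) is divided at the children's generation into 5 shares of €58,000. Delphine and Ines each take €58,000. The 3 shares of the deceased (Marit, Mireille, and Xander) are combined into a pool of €174,000.
That pool (€174,000) is divided at the grandchildren's generation equally among Callum, Desmond, Rosa, Oren, Ruthie, and Una: €29,000 each.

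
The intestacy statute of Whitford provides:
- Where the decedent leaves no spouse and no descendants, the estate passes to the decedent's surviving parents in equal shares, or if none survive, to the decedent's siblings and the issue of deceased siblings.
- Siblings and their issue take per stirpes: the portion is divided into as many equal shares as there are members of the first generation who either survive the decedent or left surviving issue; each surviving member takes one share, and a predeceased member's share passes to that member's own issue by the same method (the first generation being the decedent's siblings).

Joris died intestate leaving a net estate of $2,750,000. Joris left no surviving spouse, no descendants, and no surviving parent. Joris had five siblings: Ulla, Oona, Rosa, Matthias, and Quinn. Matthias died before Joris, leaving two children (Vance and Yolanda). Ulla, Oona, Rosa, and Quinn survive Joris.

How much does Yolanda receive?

Yolanda receives $275,000.

The entire $2,750,000 passes to the siblings and their issue.
That amount ($2,750,000) is divided into 5 shares of $550,000: Ulla, Oona, Rosa, and Quinn each take $550,000; Matthias's $550,000 share passes to Matthias's issue.
Matthias's share ($550,000) is divided into 2 shares of $275,000: Vance and Yolanda each take $275,000.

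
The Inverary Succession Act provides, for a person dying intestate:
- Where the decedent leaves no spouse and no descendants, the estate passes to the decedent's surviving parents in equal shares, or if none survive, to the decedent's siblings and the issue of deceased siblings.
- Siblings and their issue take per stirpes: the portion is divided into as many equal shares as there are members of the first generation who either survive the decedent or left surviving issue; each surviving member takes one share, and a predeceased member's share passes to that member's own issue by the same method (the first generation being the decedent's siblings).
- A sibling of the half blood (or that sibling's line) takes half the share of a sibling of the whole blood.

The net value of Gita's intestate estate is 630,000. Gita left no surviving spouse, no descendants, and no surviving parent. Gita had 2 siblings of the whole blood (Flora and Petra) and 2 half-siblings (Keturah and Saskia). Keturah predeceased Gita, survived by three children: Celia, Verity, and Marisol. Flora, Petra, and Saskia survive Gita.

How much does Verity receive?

Verity receives 35,000.

The entire 630,000 passes to the siblings and their issue.
Counting each half-blood sibling's line as half a unit, there are 3 units in 630,000, so one unit is 210,000. Whole-blood lines (Flora and Petra) take 210,000 each; half-blood lines (Keturah and Saskia) take 105,000 each.
Keturah's share (105,000) is divided into 3 shares of 35,000: Celia, Verity, and Marisol each take 35,000.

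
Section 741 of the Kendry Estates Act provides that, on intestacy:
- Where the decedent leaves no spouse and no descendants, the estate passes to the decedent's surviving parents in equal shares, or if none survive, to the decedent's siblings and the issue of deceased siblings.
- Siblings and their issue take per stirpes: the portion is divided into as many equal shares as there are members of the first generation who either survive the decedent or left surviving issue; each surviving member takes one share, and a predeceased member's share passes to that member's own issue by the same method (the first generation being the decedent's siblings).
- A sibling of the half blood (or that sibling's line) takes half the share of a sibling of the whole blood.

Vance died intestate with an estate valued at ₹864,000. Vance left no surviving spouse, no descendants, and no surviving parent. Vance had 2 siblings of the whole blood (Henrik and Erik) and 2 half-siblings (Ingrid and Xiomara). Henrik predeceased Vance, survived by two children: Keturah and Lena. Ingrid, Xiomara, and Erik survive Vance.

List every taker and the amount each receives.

The entire ₹864,000 passes to the siblings and their issue.
Counting each half-blood sibling's line as half a unit, there are 3 units in ₹864,000, so one unit is ₹288,000. Whole-blood lines (Henrik and Erik) take ₹288,000 each; half-blood lines (Ingrid and Xiomara) take ₹144,000 each.
Henrik's share (₹288,000) is divided into 2 shares of ₹144,000: Keturah and Lena each take ₹144,000.

Keturah: ₹144,000; Lena: ₹144,000; Ingrid: ₹144,000; Xiomara: ₹144,000; Erik: ₹288,000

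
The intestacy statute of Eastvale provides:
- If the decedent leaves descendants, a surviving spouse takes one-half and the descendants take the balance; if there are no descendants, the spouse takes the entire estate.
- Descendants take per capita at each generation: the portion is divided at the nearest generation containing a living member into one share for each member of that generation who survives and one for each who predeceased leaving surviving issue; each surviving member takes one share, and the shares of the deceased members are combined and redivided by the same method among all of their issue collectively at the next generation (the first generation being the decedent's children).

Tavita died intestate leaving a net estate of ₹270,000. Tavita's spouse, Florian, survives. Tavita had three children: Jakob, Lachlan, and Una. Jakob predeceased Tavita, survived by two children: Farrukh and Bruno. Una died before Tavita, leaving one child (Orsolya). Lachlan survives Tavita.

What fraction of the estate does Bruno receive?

Bruno receives 1/9 of the estate.

Florian takes one-half of ₹270,000 = ₹135,000. The remaining ₹135,000 passes to the descendants.
The descendants' portion (₹135,000) is divided at the children's generation into 3 shares of ₹45,000. Lachlan takes ₹45,000. The 2 shares of the deceased (Jakob and Una) are combined into a pool of ₹90,000.
That pool (₹90,000) is divided at the grandchildren's generation equally among Farrukh, Bruno, and Orsolya: ₹30,000 each.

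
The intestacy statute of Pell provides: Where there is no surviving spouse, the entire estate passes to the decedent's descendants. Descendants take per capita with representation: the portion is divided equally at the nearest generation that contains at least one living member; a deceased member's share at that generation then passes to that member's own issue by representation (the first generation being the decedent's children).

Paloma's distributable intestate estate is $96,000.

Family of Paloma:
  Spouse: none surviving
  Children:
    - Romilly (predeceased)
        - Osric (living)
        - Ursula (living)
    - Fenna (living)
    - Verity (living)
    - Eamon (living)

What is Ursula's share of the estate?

Ursula receives $12,000.

The entire $96,000 passes to the descendants.
That amount ($96,000) is divided into 4 shares of $24,000: Fenna, Verity, and Eamon each take $24,000; Romilly's $24,000 share passes to Romilly's issue.
Romilly's share ($24,000) is divided into 2 shares of $12,000: Osric and Ursula each take $12,000.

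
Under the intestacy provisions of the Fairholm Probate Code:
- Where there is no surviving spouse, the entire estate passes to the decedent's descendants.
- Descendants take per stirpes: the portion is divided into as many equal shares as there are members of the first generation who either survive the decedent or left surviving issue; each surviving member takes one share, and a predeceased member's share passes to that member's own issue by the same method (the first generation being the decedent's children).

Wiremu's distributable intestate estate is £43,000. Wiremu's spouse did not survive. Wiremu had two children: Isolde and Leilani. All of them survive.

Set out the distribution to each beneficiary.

The entire £43,000 passes to the descendants.
That amount (£43,000) is divided into 2 shares of £21,500: Isolde and Leilani each take £21,500.

Isolde: £21,500; Leilani: £21,500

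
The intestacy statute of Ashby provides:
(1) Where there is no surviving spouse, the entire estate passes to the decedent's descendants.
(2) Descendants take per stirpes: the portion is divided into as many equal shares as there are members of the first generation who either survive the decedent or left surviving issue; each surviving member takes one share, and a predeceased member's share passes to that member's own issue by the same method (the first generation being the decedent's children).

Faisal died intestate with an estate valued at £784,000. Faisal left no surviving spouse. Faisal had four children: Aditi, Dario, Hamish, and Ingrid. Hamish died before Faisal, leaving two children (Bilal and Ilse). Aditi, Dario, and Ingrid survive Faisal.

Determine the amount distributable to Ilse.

Ilse receives £98,000.

The entire £784,000 passes to the descendants.
That amount (£784,000) is divided into 4 shares of £196,000: Aditi, Dario, and Ingrid each take £196,000; Hamish's £196,000 share passes to Hamish's issue.
Hamish's share (£196,000) is divided into 2 shares of £98,000: Bilal and Ilse each take £98,000.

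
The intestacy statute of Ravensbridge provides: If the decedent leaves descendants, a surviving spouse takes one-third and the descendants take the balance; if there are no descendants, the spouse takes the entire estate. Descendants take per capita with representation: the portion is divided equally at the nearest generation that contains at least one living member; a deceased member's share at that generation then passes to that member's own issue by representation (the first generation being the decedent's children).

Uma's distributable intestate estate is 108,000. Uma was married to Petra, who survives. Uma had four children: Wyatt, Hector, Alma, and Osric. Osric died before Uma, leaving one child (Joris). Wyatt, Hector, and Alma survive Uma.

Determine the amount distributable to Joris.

Petra takes one-third of 108,000 = 36,000. The remaining 72,000 passes to the descendants.
The descendants' portion (72,000) is divided into 4 shares of 18,000: Wyatt, Hector, and Alma each take 18,000; Osric's 18,000 share passes to Osric's issue.
Osric's share (18,000) passes entirely to Joris.

Joris receives 18,000.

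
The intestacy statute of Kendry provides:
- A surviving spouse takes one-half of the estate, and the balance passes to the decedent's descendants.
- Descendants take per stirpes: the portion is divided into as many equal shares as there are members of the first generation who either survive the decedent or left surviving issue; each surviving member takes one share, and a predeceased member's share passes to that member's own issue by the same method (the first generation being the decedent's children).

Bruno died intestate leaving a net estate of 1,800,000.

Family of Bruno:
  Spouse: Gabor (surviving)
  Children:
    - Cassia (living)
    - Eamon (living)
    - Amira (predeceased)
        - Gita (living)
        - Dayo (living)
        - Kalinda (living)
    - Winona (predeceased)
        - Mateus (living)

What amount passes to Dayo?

Gabor takes one-half of 1,800,000 = 900,000. The remaining 900,000 passes to the descendants.
The descendants' portion (900,000) is divided into 4 shares of 225,000: Cassia and Eamon each take 225,000; Amira's 225,000 share passes to Amira's issue; Winona's 225,000 share passes to Winona's issue.
Amira's share (225,000) is divided into 3 shares of 75,000: Gita, Dayo, and Kalinda each take 75,000.
Winona's share (225,000) passes entirely to Mateus.

Dayo receives 75,000.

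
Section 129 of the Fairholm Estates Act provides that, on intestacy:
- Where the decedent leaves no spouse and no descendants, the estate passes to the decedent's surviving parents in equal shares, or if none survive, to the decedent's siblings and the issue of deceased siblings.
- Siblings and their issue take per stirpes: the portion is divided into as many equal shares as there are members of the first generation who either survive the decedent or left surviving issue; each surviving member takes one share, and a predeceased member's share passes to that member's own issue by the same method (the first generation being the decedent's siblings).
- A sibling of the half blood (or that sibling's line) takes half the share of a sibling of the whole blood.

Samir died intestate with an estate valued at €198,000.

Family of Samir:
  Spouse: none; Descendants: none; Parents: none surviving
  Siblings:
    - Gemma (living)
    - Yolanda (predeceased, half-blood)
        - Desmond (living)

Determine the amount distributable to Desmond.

Desmond receives €66,000.

The entire €198,000 passes to the siblings and their issue.
Counting each half-blood sibling's line as half a unit, there are 3/2 units in €198,000, so one unit is €132,000. Whole-blood lines (Gemma) take €132,000 each; half-blood lines (Yolanda) take €66,000 each.
Yolanda's share (€66,000) passes entirely to Desmond.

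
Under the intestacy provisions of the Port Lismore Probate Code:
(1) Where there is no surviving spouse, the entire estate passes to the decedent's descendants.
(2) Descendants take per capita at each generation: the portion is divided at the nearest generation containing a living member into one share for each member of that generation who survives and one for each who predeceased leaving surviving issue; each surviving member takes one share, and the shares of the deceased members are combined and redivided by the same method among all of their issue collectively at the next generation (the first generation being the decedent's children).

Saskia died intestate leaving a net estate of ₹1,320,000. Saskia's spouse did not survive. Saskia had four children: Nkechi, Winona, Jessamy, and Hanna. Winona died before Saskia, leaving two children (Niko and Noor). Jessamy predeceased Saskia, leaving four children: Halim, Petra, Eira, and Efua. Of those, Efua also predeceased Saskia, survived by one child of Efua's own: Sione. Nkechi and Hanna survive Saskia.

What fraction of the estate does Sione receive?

Sione receives 1/12 of the estate.

The entire ₹1,320,000 passes to the descendants.
That amount (₹1,320,000) is divided at the children's generation into 4 shares of ₹330,000. Nkechi and Hanna each take ₹330,000. The 2 shares of the deceased (Winona and Jessamy) are combined into a pool of ₹660,000.
That pool (₹660,000) is divided at the grandchildren's generation into 6 shares of ₹110,000. Niko, Noor, Halim, Petra, and Eira each take ₹110,000. The remaining share for the deceased Efua (₹110,000) is carried to the next generation.
That pool (₹110,000) passes entirely to Sione, the sole taker at the great-grandchildren's generation.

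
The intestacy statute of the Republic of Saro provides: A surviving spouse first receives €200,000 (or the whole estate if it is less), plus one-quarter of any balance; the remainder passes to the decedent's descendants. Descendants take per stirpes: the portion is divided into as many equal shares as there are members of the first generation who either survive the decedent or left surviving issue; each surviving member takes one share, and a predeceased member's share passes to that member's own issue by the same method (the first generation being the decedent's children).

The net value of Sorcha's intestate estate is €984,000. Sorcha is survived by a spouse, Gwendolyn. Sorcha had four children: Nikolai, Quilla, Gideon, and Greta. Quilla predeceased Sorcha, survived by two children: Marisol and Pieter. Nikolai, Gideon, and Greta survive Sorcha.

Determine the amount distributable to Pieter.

Gwendolyn first takes €200,000, leaving a balance of €784,000. Gwendolyn then takes one-quarter of the balance (€196,000), for a total of €396,000. The remaining €588,000 passes to the descendants.
The descendants' portion (€588,000) is divided into 4 shares of €147,000: Nikolai, Gideon, and Greta each take €147,000; Quilla's €147,000 share passes to Quilla's issue.
Quilla's share (€147,000) is divided into 2 shares of €73,500: Marisol and Pieter each take €73,500.

Pieter receives €73,500.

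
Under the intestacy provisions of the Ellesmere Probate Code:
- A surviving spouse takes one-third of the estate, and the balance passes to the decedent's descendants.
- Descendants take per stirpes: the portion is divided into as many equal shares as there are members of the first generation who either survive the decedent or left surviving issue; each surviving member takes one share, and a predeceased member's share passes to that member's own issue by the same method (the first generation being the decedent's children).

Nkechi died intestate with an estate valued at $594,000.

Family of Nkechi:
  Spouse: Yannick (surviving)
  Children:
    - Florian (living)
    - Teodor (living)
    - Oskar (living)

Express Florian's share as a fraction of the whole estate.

Yannick takes one-third of $594,000 = $198,000. The remaining $396,000 passes to the descendants.
The descendants' portion ($396,000) is divided into 3 shares of $132,000: Florian, Teodor, and Oskar each take $132,000.

Florian receives 2/9 of the estate.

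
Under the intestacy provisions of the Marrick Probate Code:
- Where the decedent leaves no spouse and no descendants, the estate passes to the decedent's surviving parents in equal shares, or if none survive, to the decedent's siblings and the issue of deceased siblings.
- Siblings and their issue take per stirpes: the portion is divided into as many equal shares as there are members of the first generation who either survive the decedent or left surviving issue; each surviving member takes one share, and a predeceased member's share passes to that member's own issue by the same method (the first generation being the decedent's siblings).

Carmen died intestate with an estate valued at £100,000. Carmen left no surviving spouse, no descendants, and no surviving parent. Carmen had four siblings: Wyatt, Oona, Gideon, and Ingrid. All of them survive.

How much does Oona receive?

Oona receives £25,000.

The entire £100,000 passes to the siblings and their issue.
That amount (£100,000) is divided into 4 shares of £25,000: Wyatt, Oona, Gideon, and Ingrid each take £25,000.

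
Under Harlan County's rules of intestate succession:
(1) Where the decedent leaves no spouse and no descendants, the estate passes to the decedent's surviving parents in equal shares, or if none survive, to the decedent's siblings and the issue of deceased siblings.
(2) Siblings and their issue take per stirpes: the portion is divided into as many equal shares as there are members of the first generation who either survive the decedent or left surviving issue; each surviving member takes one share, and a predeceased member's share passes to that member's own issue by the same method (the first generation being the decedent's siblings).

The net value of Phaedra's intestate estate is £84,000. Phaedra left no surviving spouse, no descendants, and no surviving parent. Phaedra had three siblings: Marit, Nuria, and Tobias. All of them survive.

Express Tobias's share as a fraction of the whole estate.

Tobias receives 1/3 of the estate.

The entire £84,000 passes to the siblings and their issue.
That amount (£84,000) is divided into 3 shares of £28,000: Marit, Nuria, and Tobias each take £28,000.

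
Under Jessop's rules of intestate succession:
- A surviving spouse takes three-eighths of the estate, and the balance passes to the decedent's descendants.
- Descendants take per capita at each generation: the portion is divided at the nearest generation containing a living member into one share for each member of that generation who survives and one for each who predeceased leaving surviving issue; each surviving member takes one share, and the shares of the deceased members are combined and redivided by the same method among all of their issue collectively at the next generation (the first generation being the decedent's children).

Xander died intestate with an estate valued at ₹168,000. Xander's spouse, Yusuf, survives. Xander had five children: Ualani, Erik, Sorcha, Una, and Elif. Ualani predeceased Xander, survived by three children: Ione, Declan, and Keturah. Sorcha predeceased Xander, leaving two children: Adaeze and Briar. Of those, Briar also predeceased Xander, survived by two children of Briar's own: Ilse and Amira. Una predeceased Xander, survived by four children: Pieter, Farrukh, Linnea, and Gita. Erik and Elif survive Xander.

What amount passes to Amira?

Yusuf takes three-eighths of ₹168,000 = ₹63,000. The remaining ₹105,000 passes to the descendants.
The descendants' portion (₹105,000) is divided at the children's generation into 5 shares of ₹21,000. Erik and Elif each take ₹21,000. The 3 shares of the deceased (Ualani, Sorcha, and Una) are combined into a pool of ₹63,000.
That pool (₹63,000) is divided at the grandchildren's generation into 9 shares of ₹7,000. Ione, Declan, Keturah, Adaeze, Pieter, Farrukh, Linnea, and Gita each take ₹7,000. The remaining share for the deceased Briar (₹7,000) is carried to the next generation.
That pool (₹7,000) is divided at the great-grandchildren's generation equally among Ilse and Amira: ₹3,500 each.

Amira receives ₹3,500.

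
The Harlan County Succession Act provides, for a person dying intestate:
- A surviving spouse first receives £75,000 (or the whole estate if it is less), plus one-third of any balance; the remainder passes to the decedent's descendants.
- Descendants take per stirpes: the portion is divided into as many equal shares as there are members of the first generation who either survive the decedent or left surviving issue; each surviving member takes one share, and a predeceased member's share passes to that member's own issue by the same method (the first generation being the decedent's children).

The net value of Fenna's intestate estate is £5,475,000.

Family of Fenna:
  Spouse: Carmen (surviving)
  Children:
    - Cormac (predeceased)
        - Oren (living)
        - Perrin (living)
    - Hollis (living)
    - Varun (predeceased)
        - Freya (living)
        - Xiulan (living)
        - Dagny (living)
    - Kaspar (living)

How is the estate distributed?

Carmen first takes £75,000, leaving a balance of £5,400,000. Carmen then takes one-third of the balance (£1,800,000), for a total of £1,875,000. The remaining £3,600,000 passes to the descendants.
The descendants' portion (£3,600,000) is divided into 4 shares of £900,000: Hollis and Kaspar each take £900,000; Cormac's £900,000 share passes to Cormac's issue; Varun's £900,000 share passes to Varun's issue.
Cormac's share (£900,000) is divided into 2 shares of £450,000: Oren and Perrin each take £450,000.
Varun's share (£900,000) is divided into 3 shares of £300,000: Freya, Xiulan, and Dagny each take £300,000.

Carmen: £1,875,000; Oren: £450,000; Perrin: £450,000; Hollis: £900,000; Freya: £300,000; Xiulan: £300,000; Dagny: £300,000; Kaspar: £900,000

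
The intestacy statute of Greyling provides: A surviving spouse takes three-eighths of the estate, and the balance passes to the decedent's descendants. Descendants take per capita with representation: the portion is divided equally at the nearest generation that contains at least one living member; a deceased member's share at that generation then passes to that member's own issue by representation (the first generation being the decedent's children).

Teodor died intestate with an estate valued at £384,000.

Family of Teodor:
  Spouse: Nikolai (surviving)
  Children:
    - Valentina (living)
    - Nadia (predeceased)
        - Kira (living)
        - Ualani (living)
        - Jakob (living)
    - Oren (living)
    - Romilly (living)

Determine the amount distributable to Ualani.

Ualani receives £20,000.

Nikolai takes three-eighths of £384,000 = £144,000. The remaining £240,000 passes to the descendants.
The descendants' portion (£240,000) is divided into 4 shares of £60,000: Valentina, Oren, and Romilly each take £60,000; Nadia's £60,000 share passes to Nadia's issue.
Nadia's share (£60,000) is divided into 3 shares of £20,000: Kira, Ualani, and Jakob each take £20,000.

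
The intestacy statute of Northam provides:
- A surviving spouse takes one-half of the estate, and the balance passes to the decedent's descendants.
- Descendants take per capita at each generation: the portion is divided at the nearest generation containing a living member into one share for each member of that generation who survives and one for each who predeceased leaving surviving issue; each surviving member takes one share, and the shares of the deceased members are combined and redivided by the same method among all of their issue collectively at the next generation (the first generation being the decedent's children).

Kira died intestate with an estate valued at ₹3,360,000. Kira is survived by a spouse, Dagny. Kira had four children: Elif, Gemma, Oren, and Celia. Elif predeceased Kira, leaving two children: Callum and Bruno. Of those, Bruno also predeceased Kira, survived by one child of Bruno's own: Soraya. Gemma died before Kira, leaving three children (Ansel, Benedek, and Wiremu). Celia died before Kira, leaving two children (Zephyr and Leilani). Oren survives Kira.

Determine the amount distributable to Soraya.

Soraya receives ₹180,000.

Dagny takes one-half of ₹3,360,000 = ₹1,680,000. The remaining ₹1,680,000 passes to the descendants.
The descendants' portion (₹1,680,000) is divided at the children's generation into 4 shares of ₹420,000. Oren takes ₹420,000. The 3 shares of the deceased (Elif, Gemma, and Celia) are combined into a pool of ₹1,260,000.
That pool (₹1,260,000) is divided at the grandchildren's generation into 7 shares of ₹180,000. Callum, Ansel, Benedek, Wiremu, Zephyr, and Leilani each take ₹180,000. The remaining share for the deceased Bruno (₹180,000) is carried to the next generation.
That pool (₹180,000) passes entirely to Soraya, the sole taker at the great-grandchildren's generation.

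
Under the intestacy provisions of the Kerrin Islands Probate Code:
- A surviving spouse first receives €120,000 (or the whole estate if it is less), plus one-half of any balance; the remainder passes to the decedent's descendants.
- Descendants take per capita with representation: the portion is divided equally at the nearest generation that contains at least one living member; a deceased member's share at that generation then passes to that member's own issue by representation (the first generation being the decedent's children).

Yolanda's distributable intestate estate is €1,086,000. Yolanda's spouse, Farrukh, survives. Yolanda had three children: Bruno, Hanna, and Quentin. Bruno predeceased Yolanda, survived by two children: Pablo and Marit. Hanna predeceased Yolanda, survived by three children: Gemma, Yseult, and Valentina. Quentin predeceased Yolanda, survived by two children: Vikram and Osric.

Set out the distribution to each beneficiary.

Farrukh first takes €120,000, leaving a balance of €966,000. Farrukh then takes one-half of the balance (€483,000), for a total of €603,000. The remaining €483,000 passes to the descendants.
No child survives, so the initial division is made at the grandchildren's generation.
The descendants' portion (€483,000) is divided into 7 shares of €69,000: Pablo, Marit, Gemma, Yseult, Valentina, Vikram, and Osric each take €69,000.

Farrukh: €603,000; Pablo: €69,000; Marit: €69,000; Gemma: €69,000; Yseult: €69,000; Valentina: €69,000; Vikram: €69,000; Osric: €69,000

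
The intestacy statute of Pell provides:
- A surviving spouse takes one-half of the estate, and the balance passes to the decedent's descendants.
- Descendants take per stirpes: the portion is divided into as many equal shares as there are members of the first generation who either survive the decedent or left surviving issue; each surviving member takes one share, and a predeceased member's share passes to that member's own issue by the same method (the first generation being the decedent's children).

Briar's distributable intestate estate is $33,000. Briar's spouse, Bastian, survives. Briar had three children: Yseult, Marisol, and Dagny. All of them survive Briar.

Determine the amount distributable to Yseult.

Yseult receives $5,500.

Bastian takes one-half of $33,000 = $16,500. The remaining $16,500 passes to the descendants.
The descendants' portion ($16,500) is divided into 3 shares of $5,500: Yseult, Marisol, and Dagny each take $5,500.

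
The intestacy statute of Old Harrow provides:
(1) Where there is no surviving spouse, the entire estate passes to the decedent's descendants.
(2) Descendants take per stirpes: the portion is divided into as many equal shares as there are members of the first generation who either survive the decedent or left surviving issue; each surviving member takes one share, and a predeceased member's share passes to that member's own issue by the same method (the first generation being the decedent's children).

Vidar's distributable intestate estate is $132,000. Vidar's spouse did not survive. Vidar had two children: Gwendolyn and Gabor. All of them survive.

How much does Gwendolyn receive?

The entire $132,000 passes to the descendants.
That amount ($132,000) is divided into 2 shares of $66,000: Gwendolyn and Gabor each take $66,000.

Gwendolyn receives $66,000.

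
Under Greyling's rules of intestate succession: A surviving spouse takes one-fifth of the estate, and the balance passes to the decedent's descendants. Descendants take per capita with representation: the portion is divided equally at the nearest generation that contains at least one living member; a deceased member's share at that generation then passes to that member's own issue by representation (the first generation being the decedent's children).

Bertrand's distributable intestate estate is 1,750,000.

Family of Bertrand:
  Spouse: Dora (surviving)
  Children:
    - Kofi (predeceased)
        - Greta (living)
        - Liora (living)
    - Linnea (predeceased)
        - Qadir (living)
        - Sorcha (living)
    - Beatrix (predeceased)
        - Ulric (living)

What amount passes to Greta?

Greta receives 280,000.

Dora takes one-fifth of 1,750,000 = 350,000. The remaining 1,400,000 passes to the descendants.
No child survives, so the initial division is made at the grandchildren's generation.
The descendants' portion (1,400,000) is divided into 5 shares of 280,000: Greta, Liora, Qadir, Sorcha, and Ulric each take 280,000.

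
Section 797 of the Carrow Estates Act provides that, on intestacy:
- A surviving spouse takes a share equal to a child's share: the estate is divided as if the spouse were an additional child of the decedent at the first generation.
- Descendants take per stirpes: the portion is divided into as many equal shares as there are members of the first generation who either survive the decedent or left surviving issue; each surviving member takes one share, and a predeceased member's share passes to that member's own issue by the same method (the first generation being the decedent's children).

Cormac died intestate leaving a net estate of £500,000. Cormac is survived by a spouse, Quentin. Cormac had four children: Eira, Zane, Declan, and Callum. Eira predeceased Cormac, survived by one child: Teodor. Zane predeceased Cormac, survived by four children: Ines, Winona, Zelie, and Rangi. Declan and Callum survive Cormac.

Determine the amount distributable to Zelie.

Zelie receives £25,000.

The spouse counts as an additional share at the children's level, so there are 5 primary shares of £100,000. Quentin takes one such share (£100,000).
The children's combined portion (£400,000) is divided into 4 shares of £100,000: Declan and Callum each take £100,000; Eira's £100,000 share passes to Eira's issue; Zane's £100,000 share passes to Zane's issue.
Eira's share (£100,000) passes entirely to Teodor.
Zane's share (£100,000) is divided into 4 shares of £25,000: Ines, Winona, Zelie, and Rangi each take £25,000.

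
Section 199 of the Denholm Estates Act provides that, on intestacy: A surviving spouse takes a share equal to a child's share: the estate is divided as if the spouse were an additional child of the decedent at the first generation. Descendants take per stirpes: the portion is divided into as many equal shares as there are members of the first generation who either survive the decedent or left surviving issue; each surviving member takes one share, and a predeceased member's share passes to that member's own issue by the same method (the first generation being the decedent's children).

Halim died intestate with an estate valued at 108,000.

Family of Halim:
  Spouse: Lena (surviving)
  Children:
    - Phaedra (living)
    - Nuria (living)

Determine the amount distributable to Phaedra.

Phaedra receives 36,000.

The spouse counts as an additional share at the children's level, so there are 3 primary shares of 36,000. Lena takes one such share (36,000).
The children's combined portion (72,000) is divided into 2 shares of 36,000: Phaedra and Nuria each take 36,000.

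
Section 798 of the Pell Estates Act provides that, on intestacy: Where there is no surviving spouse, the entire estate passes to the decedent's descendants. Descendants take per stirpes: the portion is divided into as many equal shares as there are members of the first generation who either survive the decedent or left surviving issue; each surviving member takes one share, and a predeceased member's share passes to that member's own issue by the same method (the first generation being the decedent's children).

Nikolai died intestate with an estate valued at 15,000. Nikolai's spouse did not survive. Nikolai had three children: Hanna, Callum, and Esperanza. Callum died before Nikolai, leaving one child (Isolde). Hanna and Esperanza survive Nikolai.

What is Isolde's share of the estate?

The entire 15,000 passes to the descendants.
That amount (15,000) is divided into 3 shares of 5,000: Hanna and Esperanza each take 5,000; Callum's 5,000 share passes to Callum's issue.
Callum's share (5,000) passes entirely to Isolde.

Isolde receives 5,000.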